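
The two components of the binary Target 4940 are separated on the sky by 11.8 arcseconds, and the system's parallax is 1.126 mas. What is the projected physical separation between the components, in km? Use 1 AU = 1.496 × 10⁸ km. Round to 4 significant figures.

1.568 × 10^12 km

d = 1/p = 1/0.001126″ = 888.1 pc.
At distance d (pc), an angle of θ arcsec spans θ·d AU: s = 11.8 × 888.1 = 10480 AU.
= 10480 × 1.496 × 10⁸ km = 1.5678 × 10^12 km.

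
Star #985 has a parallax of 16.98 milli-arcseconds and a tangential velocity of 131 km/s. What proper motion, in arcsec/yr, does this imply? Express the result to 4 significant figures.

0.4693 arcsec/yr

d = 1/p = 1/0.01698″ = 58.893 pc.
μ = v_t / (4.74 d) = 131 / (4.74 × 58.893) = 131 / 279.15 = 0.46928 ″/yr.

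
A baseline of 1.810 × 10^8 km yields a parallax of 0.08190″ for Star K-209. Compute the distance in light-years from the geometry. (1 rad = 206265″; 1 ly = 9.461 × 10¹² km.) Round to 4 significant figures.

48.18 ly

θ = 0.08190″ = 0.08190/206265 = 3.9706 × 10^-7 rad.
d = B/θ = (1.810 × 10^8) / (3.9706 × 10^-7) = 4.5585 × 10^14 km = (4.5585 × 10^14) / (9.461 × 10^12) ly = 48.182 ly.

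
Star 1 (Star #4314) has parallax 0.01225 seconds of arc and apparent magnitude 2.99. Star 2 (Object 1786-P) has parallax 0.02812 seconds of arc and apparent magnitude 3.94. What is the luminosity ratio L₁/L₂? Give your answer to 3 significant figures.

L₁/L₂ = 12.6

d₁ = 1/p₁ = 1/0.01225″ = 81.633 pc; d₂ = 1/p₂ = 1/0.02812″ = 35.562 pc.
M₁ = m₁ − 5 log₁₀ d₁ + 5 = 2.99 − 9.5593 + 5 = -1.5693.
M₂ = 3.94 − 7.7549 + 5 = 1.1851.
L₁/L₂ = 10^(0.4(M₂ − M₁)) = 10^(0.4 × 2.7544) = 10^1.10176 = 12.64.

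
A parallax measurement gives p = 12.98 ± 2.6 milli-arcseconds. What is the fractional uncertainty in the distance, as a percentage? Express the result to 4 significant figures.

For d = 1/p, |σ_d/d| = |σ_p/p|.
σ_p/p = 2.6 / 12.98 = 0.20031 = 20.031%.

20.03%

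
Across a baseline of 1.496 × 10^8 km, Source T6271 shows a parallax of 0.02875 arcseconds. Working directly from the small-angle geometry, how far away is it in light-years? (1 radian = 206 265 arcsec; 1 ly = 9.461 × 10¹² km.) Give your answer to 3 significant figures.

113 ly

θ = 0.02875″ = 0.02875/206265 = 1.3938 × 10^-7 rad.
d = B/θ = (1.496 × 10^8) / (1.3938 × 10^-7) = 1.0733 × 10^15 km = (1.0733 × 10^15) / (9.461 × 10^12) ly = 113.44 ly.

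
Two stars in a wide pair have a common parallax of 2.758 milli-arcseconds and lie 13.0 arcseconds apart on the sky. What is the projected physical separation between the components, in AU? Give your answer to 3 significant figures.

4710 AU

d = 1/p = 1/0.002758″ = 362.58 pc.
At distance d (pc), an angle of θ arcsec spans θ·d AU: s = 13.0 × 362.58 = 4713.5 AU.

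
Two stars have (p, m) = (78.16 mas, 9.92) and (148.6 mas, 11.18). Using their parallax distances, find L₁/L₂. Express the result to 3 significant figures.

L₁/L₂ = 11.5

d₁ = 1/p₁ = 1/0.07816″ = 12.794 pc; d₂ = 1/p₂ = 1/0.1486″ = 6.7295 pc.
M₁ = m₁ − 5 log₁₀ d₁ + 5 = 9.92 − 5.5350 + 5 = 9.3850.
M₂ = 11.18 − 4.1399 + 5 = 12.0401.
L₁/L₂ = 10^(0.4(M₂ − M₁)) = 10^(0.4 × 2.6551) = 10^1.06204 = 11.536.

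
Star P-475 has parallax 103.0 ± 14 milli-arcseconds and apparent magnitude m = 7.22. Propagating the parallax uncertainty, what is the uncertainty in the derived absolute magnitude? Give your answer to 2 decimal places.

σ_M = 0.30 mag

M = m − 5 log₁₀ d + 5 = m + 5 log₁₀ p + 5, so ∂M/∂p = 5/(p ln 10).
σ_M = (5/ln 10) · (σ_p/p) = 2.1715 × 14/103.0 = 2.1715 × 0.13592 = 0.29515.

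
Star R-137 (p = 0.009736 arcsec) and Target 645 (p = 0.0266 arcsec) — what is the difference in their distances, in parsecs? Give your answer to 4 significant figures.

65.12 pc

d_A = 1/0.009736″ = 102.71 pc; d_B = 1/0.02660″ = 37.594 pc.
|d_B − d_A| = |37.594 − 102.71| = 65.116 pc.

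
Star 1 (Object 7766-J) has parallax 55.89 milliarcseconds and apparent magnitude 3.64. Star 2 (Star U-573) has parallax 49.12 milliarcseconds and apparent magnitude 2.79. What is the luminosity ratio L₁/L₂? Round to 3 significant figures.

L₁/L₂ = 0.353

d₁ = 1/p₁ = 1/0.05589″ = 17.892 pc; d₂ = 1/p₂ = 1/0.04912″ = 20.358 pc.
M₁ = m₁ − 5 log₁₀ d₁ + 5 = 3.64 − 6.2633 + 5 = 2.3767.
M₂ = 2.79 − 6.5437 + 5 = 1.2463.
L₁/L₂ = 10^(0.4(M₂ − M₁)) = 10^(0.4 × (-1.1304)) = 10^(-0.45216) = 0.35305.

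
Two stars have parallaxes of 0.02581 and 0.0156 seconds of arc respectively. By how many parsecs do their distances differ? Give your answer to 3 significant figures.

d_A = 1/0.02581″ = 38.745 pc; d_B = 1/0.01560″ = 64.103 pc.
|d_B − d_A| = |64.103 − 38.745| = 25.358 pc.

25.4 pc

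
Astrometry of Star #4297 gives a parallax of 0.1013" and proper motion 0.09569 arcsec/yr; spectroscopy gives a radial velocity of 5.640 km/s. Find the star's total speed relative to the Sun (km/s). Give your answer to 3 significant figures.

d = 1/p = 1/0.1013″ = 9.8717 pc.
v_t = 4.740 μ d = 4.740 × 0.09569 × 9.8717 = 4.4775 km/s.
v = √(v_r² + v_t²) = √(5.640² + 4.4775²) = √51.8576 = 7.2012 km/s.

7.20 km/s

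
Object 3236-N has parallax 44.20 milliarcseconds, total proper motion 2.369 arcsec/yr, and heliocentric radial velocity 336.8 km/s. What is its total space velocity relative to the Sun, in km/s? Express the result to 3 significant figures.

d = 1/p = 1/0.04420″ = 22.624 pc.
v_t = 4.740 μ d = 4.740 × 2.369 × 22.624 = 254.05 km/s.
v = √(v_r² + v_t²) = √(336.8² + 254.05²) = √177976 = 421.87 km/s.

422 km/s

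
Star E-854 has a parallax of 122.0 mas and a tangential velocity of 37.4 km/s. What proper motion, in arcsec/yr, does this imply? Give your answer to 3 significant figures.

0.963 arcsec/yr

d = 1/p = 1/0.1220″ = 8.1967 pc.
μ = v_t / (4.74 d) = 37.4 / (4.74 × 8.1967) = 37.4 / 38.852 = 0.96263 ″/yr.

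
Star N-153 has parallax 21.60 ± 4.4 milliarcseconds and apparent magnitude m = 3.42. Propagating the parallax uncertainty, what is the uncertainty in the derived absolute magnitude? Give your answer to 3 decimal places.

M = m − 5 log₁₀ d + 5 = m + 5 log₁₀ p + 5, so ∂M/∂p = 5/(p ln 10).
σ_M = (5/ln 10) · (σ_p/p) = 2.1715 × 4.4/21.60 = 2.1715 × 0.2037 = 0.44233.

σ_M = 0.442 mag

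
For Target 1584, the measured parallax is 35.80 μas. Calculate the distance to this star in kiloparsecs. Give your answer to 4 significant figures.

27.93 kpc

p = 35.80 μas = 0.00003580 arcsec.
d = 1/p = 1/0.00003580 = 27933 pc.
= 27.933 kpc.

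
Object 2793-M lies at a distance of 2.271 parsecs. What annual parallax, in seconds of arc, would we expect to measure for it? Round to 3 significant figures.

0.440 arcsec

p = 1/d = 1/2.271 = 0.44033 arcsec.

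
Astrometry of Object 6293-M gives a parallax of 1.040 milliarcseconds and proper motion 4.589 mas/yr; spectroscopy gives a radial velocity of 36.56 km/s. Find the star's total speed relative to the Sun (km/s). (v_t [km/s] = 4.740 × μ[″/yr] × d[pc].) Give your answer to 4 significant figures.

d = 1/p = 1/0.001040″ = 961.54 pc.
μ = 4.589 mas/yr = 0.004589 ″/yr.
v_t = 4.740 μ d = 4.740 × 0.004589 × 961.54 = 20.915 km/s.
v = √(v_r² + v_t²) = √(36.56² + 20.915²) = √1774.07 = 42.12 km/s.

42.12 km/s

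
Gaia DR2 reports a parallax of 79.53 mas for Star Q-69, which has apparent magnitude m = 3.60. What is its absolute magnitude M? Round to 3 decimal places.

M = 3.103

d = 1/p = 1/0.07953″ = 12.574 pc.
m − M = 5 log₁₀(12.574) − 5 = 5.4974 − 5 = 0.4974.
M = m − (m − M) = 3.60 − 0.4974 = 3.103.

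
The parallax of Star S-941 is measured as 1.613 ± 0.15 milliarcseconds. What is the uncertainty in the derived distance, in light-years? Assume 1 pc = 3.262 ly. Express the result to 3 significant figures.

d = 1/p, so σ_d = σ_p / p².
σ_d = 0.000150 / (0.001613)² = 0.000150 / 0.0000026018 = 57.652 pc = 57.652 × 3.262 ly = 188.06 ly.

188 ly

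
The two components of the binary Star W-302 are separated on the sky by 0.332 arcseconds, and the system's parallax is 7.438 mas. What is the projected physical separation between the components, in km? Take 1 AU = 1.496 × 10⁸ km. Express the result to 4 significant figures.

6.677 × 10^9 km

d = 1/p = 1/0.007438″ = 134.44 pc.
At distance d (pc), an angle of θ arcsec spans θ·d AU: s = 0.332 × 134.44 = 44.634 AU.
= 44.634 × 1.496 × 10⁸ km = 6.6772 × 10^9 km.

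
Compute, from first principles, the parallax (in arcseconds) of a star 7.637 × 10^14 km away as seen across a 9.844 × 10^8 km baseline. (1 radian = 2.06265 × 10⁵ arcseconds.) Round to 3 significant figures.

0.266 arcsec

θ ≈ B/d = (9.844 × 10^8) / (7.637 × 10^14) = 1.2890 × 10^-6 rad.
In arcseconds: 1.2890 × 10^-6 × 206265 = 0.26588″.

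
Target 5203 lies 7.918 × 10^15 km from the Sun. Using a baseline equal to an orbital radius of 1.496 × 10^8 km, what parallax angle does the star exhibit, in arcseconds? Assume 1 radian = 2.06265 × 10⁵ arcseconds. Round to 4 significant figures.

θ ≈ B/d = (1.496 × 10^8) / (7.918 × 10^15) = 1.8894 × 10^-8 rad.
In arcseconds: 1.8894 × 10^-8 × 206265 = 0.0038972″.

0.003897 arcsec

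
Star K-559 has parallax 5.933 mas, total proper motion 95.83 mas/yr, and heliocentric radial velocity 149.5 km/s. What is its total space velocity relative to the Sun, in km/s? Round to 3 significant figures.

168 km/s

d = 1/p = 1/0.005933″ = 168.55 pc.
μ = 95.83 mas/yr = 0.09583 ″/yr.
v_t = 4.740 μ d = 4.740 × 0.09583 × 168.55 = 76.561 km/s.
v = √(v_r² + v_t²) = √(149.5² + 76.561²) = √28211.8 = 167.96 km/s.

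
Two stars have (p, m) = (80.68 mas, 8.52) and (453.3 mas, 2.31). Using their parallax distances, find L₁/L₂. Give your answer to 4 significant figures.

L₁/L₂ = 0.1036

d₁ = 1/p₁ = 1/0.08068″ = 12.395 pc; d₂ = 1/p₂ = 1/0.4533″ = 2.206 pc.
M₁ = m₁ − 5 log₁₀ d₁ + 5 = 8.52 − 5.4662 + 5 = 8.0538.
M₂ = 2.31 − 1.7180 + 5 = 5.5920.
L₁/L₂ = 10^(0.4(M₂ − M₁)) = 10^(0.4 × (-2.4618)) = 10^(-0.98472) = 0.10358.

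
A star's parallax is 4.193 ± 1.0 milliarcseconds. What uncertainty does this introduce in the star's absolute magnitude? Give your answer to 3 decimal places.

M = m − 5 log₁₀ d + 5 = m + 5 log₁₀ p + 5, so ∂M/∂p = 5/(p ln 10).
σ_M = (5/ln 10) · (σ_p/p) = 2.1715 × 1.0/4.193 = 2.1715 × 0.23849 = 0.51788.

σ_M = 0.518 mag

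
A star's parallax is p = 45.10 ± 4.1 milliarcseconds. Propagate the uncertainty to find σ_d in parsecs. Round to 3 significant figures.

2.02 pc

d = 1/p, so σ_d = σ_p / p².
σ_d = 0.00410 / (0.04510)² = 0.00410 / 0.002034 = 2.0157 pc.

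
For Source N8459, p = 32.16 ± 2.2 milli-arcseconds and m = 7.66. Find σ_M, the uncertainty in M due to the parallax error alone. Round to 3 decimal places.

σ_M = 0.149 mag

M = m − 5 log₁₀ d + 5 = m + 5 log₁₀ p + 5, so ∂M/∂p = 5/(p ln 10).
σ_M = (5/ln 10) · (σ_p/p) = 2.1715 × 2.2/32.16 = 2.1715 × 0.068408 = 0.14855.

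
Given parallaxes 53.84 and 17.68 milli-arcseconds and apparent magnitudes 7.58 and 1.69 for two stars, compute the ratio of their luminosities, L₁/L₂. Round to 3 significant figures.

L₁/L₂ = 0.000475

d₁ = 1/p₁ = 1/0.05384″ = 18.574 pc; d₂ = 1/p₂ = 1/0.01768″ = 56.561 pc.
M₁ = m₁ − 5 log₁₀ d₁ + 5 = 7.58 − 6.3445 + 5 = 6.2355.
M₂ = 1.69 − 8.7626 + 5 = -2.0726.
L₁/L₂ = 10^(0.4(M₂ − M₁)) = 10^(0.4 × (-8.3081)) = 10^(-3.32324) = 0.00047507.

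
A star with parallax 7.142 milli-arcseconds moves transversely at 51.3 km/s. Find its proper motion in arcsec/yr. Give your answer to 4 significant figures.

d = 1/p = 1/0.007142″ = 140.02 pc.
μ = v_t / (4.74 d) = 51.3 / (4.74 × 140.02) = 51.3 / 663.69 = 0.077295 ″/yr.

0.07730 arcsec/yr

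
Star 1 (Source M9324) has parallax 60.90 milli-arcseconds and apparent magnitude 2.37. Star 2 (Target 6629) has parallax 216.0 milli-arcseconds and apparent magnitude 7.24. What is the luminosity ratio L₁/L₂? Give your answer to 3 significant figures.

L₁/L₂ = 1120

d₁ = 1/p₁ = 1/0.06090″ = 16.42 pc; d₂ = 1/p₂ = 1/0.2160″ = 4.6296 pc.
M₁ = m₁ − 5 log₁₀ d₁ + 5 = 2.37 − 6.0769 + 5 = 1.2931.
M₂ = 7.24 − 3.3277 + 5 = 8.9123.
L₁/L₂ = 10^(0.4(M₂ − M₁)) = 10^(0.4 × 7.6192) = 10^3.04768 = 1116.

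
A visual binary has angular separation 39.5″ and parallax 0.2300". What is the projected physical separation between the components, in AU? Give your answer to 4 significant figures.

d = 1/p = 1/0.2300″ = 4.3478 pc.
At distance d (pc), an angle of θ arcsec spans θ·d AU: s = 39.5 × 4.3478 = 171.74 AU.

171.7 AU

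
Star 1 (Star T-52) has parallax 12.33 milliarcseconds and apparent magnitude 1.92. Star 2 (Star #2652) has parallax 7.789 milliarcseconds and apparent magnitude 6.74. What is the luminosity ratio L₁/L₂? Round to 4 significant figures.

L₁/L₂ = 33.81

d₁ = 1/p₁ = 1/0.01233″ = 81.103 pc; d₂ = 1/p₂ = 1/0.007789″ = 128.39 pc.
M₁ = m₁ − 5 log₁₀ d₁ + 5 = 1.92 − 9.5452 + 5 = -2.6252.
M₂ = 6.74 − 10.5427 + 5 = 1.1973.
L₁/L₂ = 10^(0.4(M₂ − M₁)) = 10^(0.4 × 3.8225) = 10^1.52900 = 33.806.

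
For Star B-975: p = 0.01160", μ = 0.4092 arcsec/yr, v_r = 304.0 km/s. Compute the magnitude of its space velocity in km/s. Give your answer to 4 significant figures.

d = 1/p = 1/0.01160″ = 86.207 pc.
v_t = 4.740 μ d = 4.740 × 0.4092 × 86.207 = 167.21 km/s.
v = √(v_r² + v_t²) = √(304.0² + 167.21²) = √120375 = 346.95 km/s.

347.0 km/s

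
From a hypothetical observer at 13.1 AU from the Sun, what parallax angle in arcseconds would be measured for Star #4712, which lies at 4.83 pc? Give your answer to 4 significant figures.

2.712 arcsec

p (arcsec) = B (AU) / d (pc).
p = 13.1 / 4.83 = 2.7122 arcsec.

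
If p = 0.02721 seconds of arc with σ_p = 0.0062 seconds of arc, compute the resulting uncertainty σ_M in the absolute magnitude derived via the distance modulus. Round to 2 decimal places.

M = m − 5 log₁₀ d + 5 = m + 5 log₁₀ p + 5, so ∂M/∂p = 5/(p ln 10).
σ_M = (5/ln 10) · (σ_p/p) = 2.1715 × 0.0062/0.02721 = 2.1715 × 0.22786 = 0.4948.

σ_M = 0.49 mag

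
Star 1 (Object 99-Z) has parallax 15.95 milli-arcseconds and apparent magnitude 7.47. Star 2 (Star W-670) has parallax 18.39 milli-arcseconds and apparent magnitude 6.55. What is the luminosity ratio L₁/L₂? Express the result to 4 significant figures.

d₁ = 1/p₁ = 1/0.01595″ = 62.696 pc; d₂ = 1/p₂ = 1/0.01839″ = 54.377 pc.
M₁ = m₁ − 5 log₁₀ d₁ + 5 = 7.47 − 8.9862 + 5 = 3.4838.
M₂ = 6.55 − 8.6771 + 5 = 2.8729.
L₁/L₂ = 10^(0.4(M₂ − M₁)) = 10^(0.4 × (-0.6109)) = 10^(-0.24436) = 0.56969.

L₁/L₂ = 0.5697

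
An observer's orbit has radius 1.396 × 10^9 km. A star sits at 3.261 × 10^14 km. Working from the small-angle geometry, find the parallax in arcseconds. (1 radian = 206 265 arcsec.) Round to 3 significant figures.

0.883 arcsec

θ ≈ B/d = (1.396 × 10^9) / (3.261 × 10^14) = 4.2809 × 10^-6 rad.
In arcseconds: 4.2809 × 10^-6 × 206265 = 0.883″.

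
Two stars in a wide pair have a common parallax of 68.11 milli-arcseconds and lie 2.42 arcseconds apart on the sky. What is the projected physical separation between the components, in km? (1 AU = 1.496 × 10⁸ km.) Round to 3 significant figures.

5.32 × 10^9 km

d = 1/p = 1/0.06811″ = 14.682 pc.
At distance d (pc), an angle of θ arcsec spans θ·d AU: s = 2.42 × 14.682 = 35.53 AU.
= 35.53 × 1.496 × 10⁸ km = 5.3153 × 10^9 km.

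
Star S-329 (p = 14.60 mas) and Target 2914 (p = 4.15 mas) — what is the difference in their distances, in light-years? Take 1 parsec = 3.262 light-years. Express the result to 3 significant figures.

563 ly

d_A = 1/0.01460″ = 68.493 pc; d_B = 1/0.004150″ = 240.96 pc.
|d_B − d_A| = |240.96 − 68.493| = 172.47 pc = 172.47 × 3.262 ly = 562.6 ly.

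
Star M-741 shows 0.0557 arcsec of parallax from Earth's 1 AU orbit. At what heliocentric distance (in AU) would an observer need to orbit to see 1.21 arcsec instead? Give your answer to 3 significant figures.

Parallax scales linearly with baseline: p ∝ B, so B = p_target / p_Earth × 1 AU.
B = 1.21 / 0.0557 = 21.724 AU.

21.7 AU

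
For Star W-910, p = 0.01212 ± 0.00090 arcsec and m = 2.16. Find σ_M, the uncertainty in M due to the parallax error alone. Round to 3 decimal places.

M = m − 5 log₁₀ d + 5 = m + 5 log₁₀ p + 5, so ∂M/∂p = 5/(p ln 10).
σ_M = (5/ln 10) · (σ_p/p) = 2.1715 × 0.00090/0.01212 = 2.1715 × 0.074257 = 0.16125.

σ_M = 0.161 mag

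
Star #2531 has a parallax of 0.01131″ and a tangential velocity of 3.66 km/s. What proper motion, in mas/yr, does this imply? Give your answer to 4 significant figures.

d = 1/p = 1/0.01131″ = 88.417 pc.
μ = v_t / (4.74 d) = 3.66 / (4.74 × 88.417) = 3.66 / 419.1 = 0.008733 ″/yr = 8.733 mas/yr.

8.733 mas/yr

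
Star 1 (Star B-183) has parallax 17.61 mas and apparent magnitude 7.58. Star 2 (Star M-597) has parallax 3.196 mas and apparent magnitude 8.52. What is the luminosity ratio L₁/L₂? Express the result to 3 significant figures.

L₁/L₂ = 0.0783

d₁ = 1/p₁ = 1/0.01761″ = 56.786 pc; d₂ = 1/p₂ = 1/0.003196″ = 312.89 pc.
M₁ = m₁ − 5 log₁₀ d₁ + 5 = 7.58 − 8.7712 + 5 = 3.8088.
M₂ = 8.52 − 12.4770 + 5 = 1.0430.
L₁/L₂ = 10^(0.4(M₂ − M₁)) = 10^(0.4 × (-2.7658)) = 10^(-1.10632) = 0.078285.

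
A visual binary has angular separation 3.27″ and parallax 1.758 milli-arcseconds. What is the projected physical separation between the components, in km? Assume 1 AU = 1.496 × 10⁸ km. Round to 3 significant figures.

2.78 × 10^11 km

d = 1/p = 1/0.001758″ = 568.83 pc.
At distance d (pc), an angle of θ arcsec spans θ·d AU: s = 3.27 × 568.83 = 1860.1 AU.
= 1860.1 × 1.496 × 10⁸ km = 2.7827 × 10^11 km.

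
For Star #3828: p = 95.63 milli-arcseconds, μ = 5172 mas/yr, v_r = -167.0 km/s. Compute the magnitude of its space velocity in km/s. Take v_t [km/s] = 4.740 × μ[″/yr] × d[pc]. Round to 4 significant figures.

306.0 km/s

d = 1/p = 1/0.09563″ = 10.457 pc.
μ = 5172 mas/yr = 5.172 ″/yr.
v_t = 4.740 μ d = 4.740 × 5.172 × 10.457 = 256.36 km/s.
v = √(v_r² + v_t²) = √((-167.0)² + 256.36²) = √93609.4 = 305.96 km/s.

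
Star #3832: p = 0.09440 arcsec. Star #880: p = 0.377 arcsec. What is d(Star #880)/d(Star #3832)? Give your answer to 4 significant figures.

Since d = 1/p, d_B/d_A = p_A/p_B.
= 0.09440 / 0.377 = 0.2504.

0.2504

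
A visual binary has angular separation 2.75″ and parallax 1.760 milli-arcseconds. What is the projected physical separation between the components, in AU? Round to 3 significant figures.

1560 AU

d = 1/p = 1/0.001760″ = 568.18 pc.
At distance d (pc), an angle of θ arcsec spans θ·d AU: s = 2.75 × 568.18 = 1562.5 AU.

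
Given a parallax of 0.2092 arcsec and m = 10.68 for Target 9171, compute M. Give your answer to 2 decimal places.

M = 12.28

d = 1/p = 1/0.2092″ = 4.7801 pc.
m − M = 5 log₁₀(4.7801) − 5 = 3.3972 − 5 = -1.6028.
M = m − (m − M) = 10.68 − (-1.6028) = 12.28.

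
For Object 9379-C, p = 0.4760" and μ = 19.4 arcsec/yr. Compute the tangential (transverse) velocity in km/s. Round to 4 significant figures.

193.2 km/s

d = 1/p = 1/0.4760″ = 2.1008 pc.
v_t = 4.74 × μ × d = 4.74 × 19.4 × 2.1008 = 193.18 km/s.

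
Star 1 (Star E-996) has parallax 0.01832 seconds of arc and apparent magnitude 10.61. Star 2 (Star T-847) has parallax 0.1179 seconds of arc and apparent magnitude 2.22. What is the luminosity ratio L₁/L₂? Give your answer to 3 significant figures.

L₁/L₂ = 0.0182

d₁ = 1/p₁ = 1/0.01832″ = 54.585 pc; d₂ = 1/p₂ = 1/0.1179″ = 8.4818 pc.
M₁ = m₁ − 5 log₁₀ d₁ + 5 = 10.61 − 8.6854 + 5 = 6.9246.
M₂ = 2.22 − 4.6424 + 5 = 2.5776.
L₁/L₂ = 10^(0.4(M₂ − M₁)) = 10^(0.4 × (-4.3470)) = 10^(-1.73880) = 0.018247.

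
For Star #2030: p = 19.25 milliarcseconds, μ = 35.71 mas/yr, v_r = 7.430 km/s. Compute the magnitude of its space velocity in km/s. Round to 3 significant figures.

d = 1/p = 1/0.01925″ = 51.948 pc.
μ = 35.71 mas/yr = 0.03571 ″/yr.
v_t = 4.740 μ d = 4.740 × 0.03571 × 51.948 = 8.793 km/s.
v = √(v_r² + v_t²) = √(7.430² + 8.793²) = √132.522 = 11.512 km/s.

11.5 km/s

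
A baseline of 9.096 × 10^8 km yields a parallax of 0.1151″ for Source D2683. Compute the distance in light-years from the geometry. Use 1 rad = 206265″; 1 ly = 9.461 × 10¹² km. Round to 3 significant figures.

172 ly

θ = 0.1151″ = 0.1151/206265 = 5.5802 × 10^-7 rad.
d = B/θ = (9.096 × 10^8) / (5.5802 × 10^-7) = 1.6300 × 10^15 km = (1.6300 × 10^15) / (9.461 × 10^12) ly = 172.29 ly.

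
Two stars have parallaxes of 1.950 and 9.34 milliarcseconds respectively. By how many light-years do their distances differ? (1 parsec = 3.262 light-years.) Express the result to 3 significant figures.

d_A = 1/0.001950″ = 512.82 pc; d_B = 1/0.009340″ = 107.07 pc.
|d_B − d_A| = |107.07 − 512.82| = 405.75 pc = 405.75 × 3.262 ly = 1323.6 ly.

1320 ly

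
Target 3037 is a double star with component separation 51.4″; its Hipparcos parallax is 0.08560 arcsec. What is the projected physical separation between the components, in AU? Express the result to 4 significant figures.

600.5 AU

d = 1/p = 1/0.08560″ = 11.682 pc.
At distance d (pc), an angle of θ arcsec spans θ·d AU: s = 51.4 × 11.682 = 600.45 AU.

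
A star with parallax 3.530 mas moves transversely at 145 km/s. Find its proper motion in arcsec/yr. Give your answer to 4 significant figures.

0.1080 arcsec/yr

d = 1/p = 1/0.003530″ = 283.29 pc.
μ = v_t / (4.74 d) = 145 / (4.74 × 283.29) = 145 / 1342.8 = 0.10798 ″/yr.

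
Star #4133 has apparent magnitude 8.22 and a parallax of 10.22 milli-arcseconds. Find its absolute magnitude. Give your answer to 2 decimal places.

M = 3.27

d = 1/p = 1/0.01022″ = 97.847 pc.
m − M = 5 log₁₀(97.847) − 5 = 9.9527 − 5 = 4.9527.
M = m − (m − M) = 8.22 − 4.9527 = 3.27.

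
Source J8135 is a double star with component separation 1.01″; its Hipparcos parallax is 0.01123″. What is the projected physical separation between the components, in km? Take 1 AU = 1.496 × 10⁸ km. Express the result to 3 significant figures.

d = 1/p = 1/0.01123″ = 89.047 pc.
At distance d (pc), an angle of θ arcsec spans θ·d AU: s = 1.01 × 89.047 = 89.937 AU.
= 89.937 × 1.496 × 10⁸ km = 1.3455 × 10^10 km.

1.35 × 10^10 km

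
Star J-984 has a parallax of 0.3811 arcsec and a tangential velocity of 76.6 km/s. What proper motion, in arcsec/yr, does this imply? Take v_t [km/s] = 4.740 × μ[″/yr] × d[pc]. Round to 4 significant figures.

6.159 arcsec/yr

d = 1/p = 1/0.3811″ = 2.624 pc.
μ = v_t / (4.74 d) = 76.6 / (4.74 × 2.624) = 76.6 / 12.438 = 6.1585 ″/yr.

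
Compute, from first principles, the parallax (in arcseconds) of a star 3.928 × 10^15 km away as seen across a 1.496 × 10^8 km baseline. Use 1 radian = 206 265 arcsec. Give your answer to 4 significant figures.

θ ≈ B/d = (1.496 × 10^8) / (3.928 × 10^15) = 3.8086 × 10^-8 rad.
In arcseconds: 3.8086 × 10^-8 × 206265 = 0.0078558″.

0.007856 arcsec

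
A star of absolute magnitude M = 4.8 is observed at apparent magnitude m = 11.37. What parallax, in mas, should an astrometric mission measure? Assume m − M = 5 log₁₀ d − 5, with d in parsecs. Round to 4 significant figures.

m − M = 11.37 − 4.8 = 6.57.
d = 10^((m−M)/5 + 1) = 10^2.314 = 206.06 pc.
p = 1/d = 1/206.06 = 0.004853 arcsec = 4.853 mas.

4.853 mas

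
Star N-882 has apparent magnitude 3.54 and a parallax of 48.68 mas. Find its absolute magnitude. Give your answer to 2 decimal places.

d = 1/p = 1/0.04868″ = 20.542 pc.
m − M = 5 log₁₀(20.542) − 5 = 6.5632 − 5 = 1.5632.
M = m − (m − M) = 3.54 − 1.5632 = 1.98.

M = 1.98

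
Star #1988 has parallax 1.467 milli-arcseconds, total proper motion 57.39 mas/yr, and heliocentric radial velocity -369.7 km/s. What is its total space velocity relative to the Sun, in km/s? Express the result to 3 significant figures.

414 km/s

d = 1/p = 1/0.001467″ = 681.66 pc.
μ = 57.39 mas/yr = 0.05739 ″/yr.
v_t = 4.740 μ d = 4.740 × 0.05739 × 681.66 = 185.43 km/s.
v = √(v_r² + v_t²) = √((-369.7)² + 185.43²) = √171062 = 413.6 km/s.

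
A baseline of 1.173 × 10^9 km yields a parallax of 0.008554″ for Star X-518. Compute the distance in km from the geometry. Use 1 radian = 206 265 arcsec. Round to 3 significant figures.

2.83 × 10^16 km

θ = 0.008554″ = 0.008554/206265 = 4.1471 × 10^-8 rad.
d = B/θ = (1.173 × 10^9) / (4.1471 × 10^-8) = 2.8285 × 10^16 km.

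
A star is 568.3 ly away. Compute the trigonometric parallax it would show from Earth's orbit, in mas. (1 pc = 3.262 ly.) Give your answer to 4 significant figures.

d = 568.3 ly ÷ 3.262 = 174.22 pc.
p = 1/d = 1/174.22 = 0.0057399 arcsec.
= 0.0057399 × 1000 = 5.7399 mas.

5.740 mas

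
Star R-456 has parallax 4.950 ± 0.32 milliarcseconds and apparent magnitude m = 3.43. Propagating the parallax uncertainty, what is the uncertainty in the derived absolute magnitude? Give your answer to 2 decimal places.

M = m − 5 log₁₀ d + 5 = m + 5 log₁₀ p + 5, so ∂M/∂p = 5/(p ln 10).
σ_M = (5/ln 10) · (σ_p/p) = 2.1715 × 0.32/4.950 = 2.1715 × 0.064646 = 0.14038.

σ_M = 0.14 mag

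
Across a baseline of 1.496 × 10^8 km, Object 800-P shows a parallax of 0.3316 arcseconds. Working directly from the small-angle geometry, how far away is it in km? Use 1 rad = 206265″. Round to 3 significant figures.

θ = 0.3316″ = 0.3316/206265 = 1.6076 × 10^-6 rad.
d = B/θ = (1.496 × 10^8) / (1.6076 × 10^-6) = 9.3058 × 10^13 km.

9.31 × 10^13 km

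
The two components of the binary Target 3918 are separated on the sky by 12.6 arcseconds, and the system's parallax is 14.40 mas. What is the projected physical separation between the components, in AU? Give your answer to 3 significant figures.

875 AU

d = 1/p = 1/0.01440″ = 69.444 pc.
At distance d (pc), an angle of θ arcsec spans θ·d AU: s = 12.6 × 69.444 = 874.99 AU.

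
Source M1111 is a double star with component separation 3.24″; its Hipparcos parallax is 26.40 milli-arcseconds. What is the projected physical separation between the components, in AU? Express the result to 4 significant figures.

122.7 AU

d = 1/p = 1/0.02640″ = 37.879 pc.
At distance d (pc), an angle of θ arcsec spans θ·d AU: s = 3.24 × 37.879 = 122.73 AU.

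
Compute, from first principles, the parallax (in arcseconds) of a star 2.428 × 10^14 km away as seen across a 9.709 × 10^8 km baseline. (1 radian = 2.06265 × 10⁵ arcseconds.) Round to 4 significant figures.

0.8248 arcsec

θ ≈ B/d = (9.709 × 10^8) / (2.428 × 10^14) = 3.9988 × 10^-6 rad.
In arcseconds: 3.9988 × 10^-6 × 206265 = 0.82481″.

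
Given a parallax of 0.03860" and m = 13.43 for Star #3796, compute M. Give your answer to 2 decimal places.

d = 1/p = 1/0.03860″ = 25.907 pc.
m − M = 5 log₁₀(25.907) − 5 = 7.0671 − 5 = 2.0671.
M = m − (m − M) = 13.43 − 2.0671 = 11.36.

M = 11.36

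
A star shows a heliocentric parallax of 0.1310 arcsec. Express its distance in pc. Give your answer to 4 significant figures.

d = 1/p = 1/0.1310 = 7.6336 pc.

7.634 pc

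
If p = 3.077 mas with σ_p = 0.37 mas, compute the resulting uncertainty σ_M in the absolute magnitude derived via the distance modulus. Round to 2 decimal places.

M = m − 5 log₁₀ d + 5 = m + 5 log₁₀ p + 5, so ∂M/∂p = 5/(p ln 10).
σ_M = (5/ln 10) · (σ_p/p) = 2.1715 × 0.37/3.077 = 2.1715 × 0.12025 = 0.26112.

σ_M = 0.26 mag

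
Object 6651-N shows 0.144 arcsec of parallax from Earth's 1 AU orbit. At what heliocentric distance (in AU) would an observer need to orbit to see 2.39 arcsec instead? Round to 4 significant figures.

16.60 AU

Parallax scales linearly with baseline: p ∝ B, so B = p_target / p_Earth × 1 AU.
B = 2.39 / 0.144 = 16.597 AU.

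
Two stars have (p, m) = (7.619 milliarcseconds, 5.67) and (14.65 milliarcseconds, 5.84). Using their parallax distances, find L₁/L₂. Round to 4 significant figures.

L₁/L₂ = 4.324

d₁ = 1/p₁ = 1/0.007619″ = 131.25 pc; d₂ = 1/p₂ = 1/0.01465″ = 68.259 pc.
M₁ = m₁ − 5 log₁₀ d₁ + 5 = 5.67 − 10.5905 + 5 = 0.0795.
M₂ = 5.84 − 9.1708 + 5 = 1.6692.
L₁/L₂ = 10^(0.4(M₂ − M₁)) = 10^(0.4 × 1.5897) = 10^0.63588 = 4.3239.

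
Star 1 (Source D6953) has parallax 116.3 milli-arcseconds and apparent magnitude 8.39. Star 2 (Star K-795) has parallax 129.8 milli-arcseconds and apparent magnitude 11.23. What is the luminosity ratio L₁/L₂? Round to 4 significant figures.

L₁/L₂ = 17.04

d₁ = 1/p₁ = 1/0.1163″ = 8.5985 pc; d₂ = 1/p₂ = 1/0.1298″ = 7.7042 pc.
M₁ = m₁ − 5 log₁₀ d₁ + 5 = 8.39 − 4.6721 + 5 = 8.7179.
M₂ = 11.23 − 4.4336 + 5 = 11.7964.
L₁/L₂ = 10^(0.4(M₂ − M₁)) = 10^(0.4 × 3.0785) = 10^1.23140 = 17.037.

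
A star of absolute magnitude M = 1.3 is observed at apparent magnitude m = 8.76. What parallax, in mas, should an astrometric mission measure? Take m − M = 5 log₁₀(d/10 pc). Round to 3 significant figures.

m − M = 8.76 − 1.3 = 7.46.
d = 10^((m−M)/5 + 1) = 10^2.492 = 310.46 pc.
p = 1/d = 1/310.46 = 0.003221 arcsec = 3.221 mas.

3.22 mas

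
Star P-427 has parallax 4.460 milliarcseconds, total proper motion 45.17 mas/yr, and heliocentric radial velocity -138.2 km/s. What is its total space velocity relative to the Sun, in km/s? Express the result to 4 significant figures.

d = 1/p = 1/0.004460″ = 224.22 pc.
μ = 45.17 mas/yr = 0.04517 ″/yr.
v_t = 4.740 μ d = 4.740 × 0.04517 × 224.22 = 48.007 km/s.
v = √(v_r² + v_t²) = √((-138.2)² + 48.007²) = √21403.9 = 146.3 km/s.

146.3 km/s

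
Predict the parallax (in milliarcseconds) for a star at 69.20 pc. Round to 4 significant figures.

14.45 mas

p = 1/d = 1/69.2 = 0.014451 arcsec.
= 0.014451 × 1000 = 14.451 mas.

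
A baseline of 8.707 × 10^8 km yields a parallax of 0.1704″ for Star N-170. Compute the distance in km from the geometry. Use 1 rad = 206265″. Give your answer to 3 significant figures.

θ = 0.1704″ = 0.1704/206265 = 8.2612 × 10^-7 rad.
d = B/θ = (8.707 × 10^8) / (8.2612 × 10^-7) = 1.0540 × 10^15 km.

1.05 × 10^15 km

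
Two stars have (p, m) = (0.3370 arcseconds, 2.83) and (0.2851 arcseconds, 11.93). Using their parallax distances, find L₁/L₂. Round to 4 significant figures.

d₁ = 1/p₁ = 1/0.3370″ = 2.9674 pc; d₂ = 1/p₂ = 1/0.2851″ = 3.5075 pc.
M₁ = m₁ − 5 log₁₀ d₁ + 5 = 2.83 − 2.3619 + 5 = 5.4681.
M₂ = 11.93 − 2.7250 + 5 = 14.2050.
L₁/L₂ = 10^(0.4(M₂ − M₁)) = 10^(0.4 × 8.7369) = 10^3.49476 = 3124.4.

L₁/L₂ = 3124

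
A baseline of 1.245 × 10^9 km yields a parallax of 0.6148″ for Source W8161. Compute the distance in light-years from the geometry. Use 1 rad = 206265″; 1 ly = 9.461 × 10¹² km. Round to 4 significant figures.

θ = 0.6148″ = 0.6148/206265 = 2.9806 × 10^-6 rad.
d = B/θ = (1.245 × 10^9) / (2.9806 × 10^-6) = 4.1770 × 10^14 km = (4.1770 × 10^14) / (9.461 × 10^12) ly = 44.15 ly.

44.15 ly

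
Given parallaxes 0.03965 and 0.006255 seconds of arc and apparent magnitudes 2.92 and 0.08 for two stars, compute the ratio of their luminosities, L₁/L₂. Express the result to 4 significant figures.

L₁/L₂ = 0.001820

d₁ = 1/p₁ = 1/0.03965″ = 25.221 pc; d₂ = 1/p₂ = 1/0.006255″ = 159.87 pc.
M₁ = m₁ − 5 log₁₀ d₁ + 5 = 2.92 − 7.0088 + 5 = 0.9112.
M₂ = 0.08 − 11.0188 + 5 = -5.9388.
L₁/L₂ = 10^(0.4(M₂ − M₁)) = 10^(0.4 × (-6.8500)) = 10^(-2.74000) = 0.0018197.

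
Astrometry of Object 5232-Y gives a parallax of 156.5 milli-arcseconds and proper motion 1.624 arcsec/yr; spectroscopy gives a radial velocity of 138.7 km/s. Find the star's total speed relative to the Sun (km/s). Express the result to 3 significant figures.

147 km/s

d = 1/p = 1/0.1565″ = 6.3898 pc.
v_t = 4.740 μ d = 4.740 × 1.624 × 6.3898 = 49.187 km/s.
v = √(v_r² + v_t²) = √(138.7² + 49.187²) = √21657.1 = 147.16 km/s.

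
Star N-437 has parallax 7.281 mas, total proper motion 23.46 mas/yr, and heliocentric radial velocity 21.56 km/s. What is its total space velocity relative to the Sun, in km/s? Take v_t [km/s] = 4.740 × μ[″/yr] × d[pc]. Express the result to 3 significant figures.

d = 1/p = 1/0.007281″ = 137.34 pc.
μ = 23.46 mas/yr = 0.02346 ″/yr.
v_t = 4.740 μ d = 4.740 × 0.02346 × 137.34 = 15.272 km/s.
v = √(v_r² + v_t²) = √(21.56² + 15.272²) = √698.068 = 26.421 km/s.

26.4 km/s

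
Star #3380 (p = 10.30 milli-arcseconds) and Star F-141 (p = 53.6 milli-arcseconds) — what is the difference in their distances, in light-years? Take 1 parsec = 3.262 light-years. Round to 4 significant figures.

255.8 ly

d_A = 1/0.01030″ = 97.087 pc; d_B = 1/0.05360″ = 18.657 pc.
|d_B − d_A| = |18.657 − 97.087| = 78.43 pc = 78.43 × 3.262 ly = 255.84 ly.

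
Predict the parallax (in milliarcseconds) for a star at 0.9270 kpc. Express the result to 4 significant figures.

1.079 mas

d = 0.9270 kpc = 927 pc.
p = 1/d = 1/927 = 0.0010787 arcsec.
= 0.0010787 × 1000 = 1.0787 mas.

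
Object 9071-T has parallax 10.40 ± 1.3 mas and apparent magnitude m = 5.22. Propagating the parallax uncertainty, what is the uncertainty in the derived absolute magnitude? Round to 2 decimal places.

σ_M = 0.27 mag

M = m − 5 log₁₀ d + 5 = m + 5 log₁₀ p + 5, so ∂M/∂p = 5/(p ln 10).
σ_M = (5/ln 10) · (σ_p/p) = 2.1715 × 1.3/10.40 = 2.1715 × 0.125 = 0.27144.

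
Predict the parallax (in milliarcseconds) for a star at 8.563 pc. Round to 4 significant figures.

p = 1/d = 1/8.563 = 0.11678 arcsec.
= 0.11678 × 1000 = 116.78 mas.

116.8 mas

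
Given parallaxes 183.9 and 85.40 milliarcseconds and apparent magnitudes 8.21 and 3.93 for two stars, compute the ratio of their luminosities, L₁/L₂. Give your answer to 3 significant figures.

L₁/L₂ = 0.00419

d₁ = 1/p₁ = 1/0.1839″ = 5.4377 pc; d₂ = 1/p₂ = 1/0.08540″ = 11.71 pc.
M₁ = m₁ − 5 log₁₀ d₁ + 5 = 8.21 − 3.6771 + 5 = 9.5329.
M₂ = 3.93 − 5.3428 + 5 = 3.5872.
L₁/L₂ = 10^(0.4(M₂ − M₁)) = 10^(0.4 × (-5.9457)) = 10^(-2.37828) = 0.0041852.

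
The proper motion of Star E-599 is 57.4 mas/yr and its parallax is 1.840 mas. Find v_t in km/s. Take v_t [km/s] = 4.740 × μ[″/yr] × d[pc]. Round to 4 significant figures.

d = 1/p = 1/0.001840″ = 543.48 pc.
μ = 57.4 mas/yr = 0.0574 ″/yr.
v_t = 4.74 × μ × d = 4.74 × 0.0574 × 543.48 = 147.87 km/s.

147.9 km/s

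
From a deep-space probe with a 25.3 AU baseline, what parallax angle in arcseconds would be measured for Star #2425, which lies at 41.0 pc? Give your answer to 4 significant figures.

0.6171 arcsec

p (arcsec) = B (AU) / d (pc).
p = 25.3 / 41.0 = 0.61707 arcsec.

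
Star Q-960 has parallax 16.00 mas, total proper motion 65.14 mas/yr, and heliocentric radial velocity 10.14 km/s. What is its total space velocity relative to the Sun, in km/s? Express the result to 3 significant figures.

21.8 km/s

d = 1/p = 1/0.01600″ = 62.5 pc.
μ = 65.14 mas/yr = 0.06514 ″/yr.
v_t = 4.740 μ d = 4.740 × 0.06514 × 62.5 = 19.298 km/s.
v = √(v_r² + v_t²) = √(10.14² + 19.298²) = √475.232 = 21.8 km/s.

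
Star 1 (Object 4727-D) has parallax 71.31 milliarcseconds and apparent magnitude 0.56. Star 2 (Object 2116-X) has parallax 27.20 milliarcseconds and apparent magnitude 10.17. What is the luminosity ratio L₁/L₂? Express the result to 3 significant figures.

L₁/L₂ = 1020

d₁ = 1/p₁ = 1/0.07131″ = 14.023 pc; d₂ = 1/p₂ = 1/0.02720″ = 36.765 pc.
M₁ = m₁ − 5 log₁₀ d₁ + 5 = 0.56 − 5.7342 + 5 = -0.1742.
M₂ = 10.17 − 7.8272 + 5 = 7.3428.
L₁/L₂ = 10^(0.4(M₂ − M₁)) = 10^(0.4 × 7.5170) = 10^3.00680 = 1015.8.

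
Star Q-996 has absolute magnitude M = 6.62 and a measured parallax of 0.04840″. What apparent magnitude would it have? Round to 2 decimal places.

m = 8.20

d = 1/p = 1/0.04840″ = 20.661 pc.
m − M = 5 log₁₀ d − 5 = 5 log₁₀(20.661) − 5 = 6.5758 − 5 = 1.5758.
m = M + (m − M) = 6.62 + 1.5758 = 8.20.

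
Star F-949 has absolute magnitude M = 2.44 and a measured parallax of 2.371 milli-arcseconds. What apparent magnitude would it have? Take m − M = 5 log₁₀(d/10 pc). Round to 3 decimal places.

m = 10.565

d = 1/p = 1/0.002371″ = 421.76 pc.
m − M = 5 log₁₀ d − 5 = 5 log₁₀(421.76) − 5 = 13.1253 − 5 = 8.1253.
m = M + (m − M) = 2.44 + 8.1253 = 10.565.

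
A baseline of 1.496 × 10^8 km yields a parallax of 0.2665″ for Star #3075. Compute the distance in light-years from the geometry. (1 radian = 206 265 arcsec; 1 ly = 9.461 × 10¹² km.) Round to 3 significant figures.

θ = 0.2665″ = 0.2665/206265 = 1.2920 × 10^-6 rad.
d = B/θ = (1.496 × 10^8) / (1.2920 × 10^-6) = 1.1579 × 10^14 km = (1.1579 × 10^14) / (9.461 × 10^12) ly = 12.239 ly.

12.2 ly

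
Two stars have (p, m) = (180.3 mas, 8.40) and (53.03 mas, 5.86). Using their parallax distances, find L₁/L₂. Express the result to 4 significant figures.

d₁ = 1/p₁ = 1/0.1803″ = 5.5463 pc; d₂ = 1/p₂ = 1/0.05303″ = 18.857 pc.
M₁ = m₁ − 5 log₁₀ d₁ + 5 = 8.40 − 3.7200 + 5 = 9.6800.
M₂ = 5.86 − 6.3774 + 5 = 4.4826.
L₁/L₂ = 10^(0.4(M₂ − M₁)) = 10^(0.4 × (-5.1974)) = 10^(-2.07896) = 0.0083376.

L₁/L₂ = 0.008338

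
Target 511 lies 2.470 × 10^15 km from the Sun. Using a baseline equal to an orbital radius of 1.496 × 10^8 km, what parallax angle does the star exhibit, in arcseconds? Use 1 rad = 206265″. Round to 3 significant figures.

0.0125 arcsec

θ ≈ B/d = (1.496 × 10^8) / (2.470 × 10^15) = 6.0567 × 10^-8 rad.
In arcseconds: 6.0567 × 10^-8 × 206265 = 0.012493″.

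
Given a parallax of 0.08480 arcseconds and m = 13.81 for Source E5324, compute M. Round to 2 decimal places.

d = 1/p = 1/0.08480″ = 11.792 pc.
m − M = 5 log₁₀(11.792) − 5 = 5.3579 − 5 = 0.3579.
M = m − (m − M) = 13.81 − 0.3579 = 13.45.

M = 13.45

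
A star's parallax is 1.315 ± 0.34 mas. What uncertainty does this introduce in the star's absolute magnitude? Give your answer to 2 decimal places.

σ_M = 0.56 mag

M = m − 5 log₁₀ d + 5 = m + 5 log₁₀ p + 5, so ∂M/∂p = 5/(p ln 10).
σ_M = (5/ln 10) · (σ_p/p) = 2.1715 × 0.34/1.315 = 2.1715 × 0.25856 = 0.56146.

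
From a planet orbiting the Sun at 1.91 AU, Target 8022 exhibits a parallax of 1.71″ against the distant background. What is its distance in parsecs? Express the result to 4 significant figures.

1.117 pc

With baseline B (in AU) and parallax p (in arcsec), d = B/p parsecs.
d = 1.91 / 1.71 = 1.117 pc.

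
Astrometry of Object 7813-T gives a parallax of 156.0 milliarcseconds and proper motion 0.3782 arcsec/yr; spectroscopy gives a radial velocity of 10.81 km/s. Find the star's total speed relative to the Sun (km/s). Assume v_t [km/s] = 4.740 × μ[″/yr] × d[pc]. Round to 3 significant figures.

15.8 km/s

d = 1/p = 1/0.1560″ = 6.4103 pc.
v_t = 4.740 μ d = 4.740 × 0.3782 × 6.4103 = 11.492 km/s.
v = √(v_r² + v_t²) = √(10.81² + 11.492²) = √248.922 = 15.777 km/s.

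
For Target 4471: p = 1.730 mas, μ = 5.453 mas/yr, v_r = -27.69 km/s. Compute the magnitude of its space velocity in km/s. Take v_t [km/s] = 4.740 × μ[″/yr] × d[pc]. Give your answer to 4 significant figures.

31.46 km/s

d = 1/p = 1/0.001730″ = 578.03 pc.
μ = 5.453 mas/yr = 0.005453 ″/yr.
v_t = 4.740 μ d = 4.740 × 0.005453 × 578.03 = 14.94 km/s.
v = √(v_r² + v_t²) = √((-27.69)² + 14.94²) = √989.94 = 31.463 km/s.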